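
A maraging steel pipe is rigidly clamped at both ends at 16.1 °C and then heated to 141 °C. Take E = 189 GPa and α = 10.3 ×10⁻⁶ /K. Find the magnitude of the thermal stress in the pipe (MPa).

ΔT = 124.9 K. Constrained thermal stress σ = E·α·ΔT = 189.0×10³ MPa × 10.3×10⁻⁶ × 124.9 = 243 MPa (compressive).

243 MPa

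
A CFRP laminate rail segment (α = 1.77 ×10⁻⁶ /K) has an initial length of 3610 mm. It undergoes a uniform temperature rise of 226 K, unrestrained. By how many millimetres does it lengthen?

1.44 mm

ΔL = α·L₀·ΔT = 1.77×10⁻⁶ × 3610 mm × 226.0 K = 1.44 mm.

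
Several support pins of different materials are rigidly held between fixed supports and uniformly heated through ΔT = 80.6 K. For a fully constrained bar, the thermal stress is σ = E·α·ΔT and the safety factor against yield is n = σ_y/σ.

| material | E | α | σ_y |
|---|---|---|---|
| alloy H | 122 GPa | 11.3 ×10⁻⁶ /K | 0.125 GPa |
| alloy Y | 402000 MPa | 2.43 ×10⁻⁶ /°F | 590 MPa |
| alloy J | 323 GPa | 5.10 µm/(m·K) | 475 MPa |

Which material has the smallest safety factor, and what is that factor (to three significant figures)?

alloy H, n = 1.12

Per material, after unit conversion:
  alloy H: E = 122.0, α = 11.3, σ_y = 125.0 → σ = 111 MPa, n = 1.12
  alloy Y: E = 402.0, α = 4.37, σ_y = 590.0 → σ = 142 MPa, n = 4.16
  alloy J: E = 323.0, α = 5.10, σ_y = 475.0 → σ = 133 MPa, n = 3.58
Alloy H has the lowest safety factor, n = 1.12.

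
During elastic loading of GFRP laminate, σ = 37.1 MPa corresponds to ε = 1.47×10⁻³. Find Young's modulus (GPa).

E = σ/ε = 37.1 MPa / 1.47×10⁻³ = 25240 MPa = 25.2 GPa.

25.2 GPa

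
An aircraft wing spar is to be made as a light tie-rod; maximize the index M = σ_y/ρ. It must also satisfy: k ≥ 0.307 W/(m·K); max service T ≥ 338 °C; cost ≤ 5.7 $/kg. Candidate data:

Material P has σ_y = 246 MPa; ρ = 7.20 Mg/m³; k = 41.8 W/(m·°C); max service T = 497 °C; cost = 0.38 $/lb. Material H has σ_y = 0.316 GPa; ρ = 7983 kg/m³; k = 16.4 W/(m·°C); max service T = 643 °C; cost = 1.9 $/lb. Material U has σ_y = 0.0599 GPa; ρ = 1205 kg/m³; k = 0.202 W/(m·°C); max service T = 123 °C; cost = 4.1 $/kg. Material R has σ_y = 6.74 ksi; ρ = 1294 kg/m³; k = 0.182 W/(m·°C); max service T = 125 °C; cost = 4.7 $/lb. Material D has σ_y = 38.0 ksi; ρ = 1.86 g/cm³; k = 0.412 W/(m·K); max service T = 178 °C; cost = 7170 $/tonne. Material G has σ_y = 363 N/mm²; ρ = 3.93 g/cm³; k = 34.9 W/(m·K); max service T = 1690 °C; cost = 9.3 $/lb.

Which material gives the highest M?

material H

Screen on constraints: k ≥ 0.307 W/(m·K); max service T ≥ 338 °C; cost ≤ 5.7 $/kg. Survivors: material P, material H.
Convert each candidate to consistent units, then evaluate M:
  material P: σ_y = 246.0 MPa, ρ = 7200 kg/m³
  material H: σ_y = 316.0 MPa, ρ = 7983 kg/m³
  material H: M = 39.6 kN·m/kg
  material P: M = 34.2 kN·m/kg
Material H has the largest M.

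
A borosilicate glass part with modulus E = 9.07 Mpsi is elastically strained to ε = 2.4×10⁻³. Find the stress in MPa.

150 MPa

E = 9.07 Mpsi = 62.54 GPa.
σ = E·ε = 62540 MPa × 2.4×10⁻³ = 150 MPa.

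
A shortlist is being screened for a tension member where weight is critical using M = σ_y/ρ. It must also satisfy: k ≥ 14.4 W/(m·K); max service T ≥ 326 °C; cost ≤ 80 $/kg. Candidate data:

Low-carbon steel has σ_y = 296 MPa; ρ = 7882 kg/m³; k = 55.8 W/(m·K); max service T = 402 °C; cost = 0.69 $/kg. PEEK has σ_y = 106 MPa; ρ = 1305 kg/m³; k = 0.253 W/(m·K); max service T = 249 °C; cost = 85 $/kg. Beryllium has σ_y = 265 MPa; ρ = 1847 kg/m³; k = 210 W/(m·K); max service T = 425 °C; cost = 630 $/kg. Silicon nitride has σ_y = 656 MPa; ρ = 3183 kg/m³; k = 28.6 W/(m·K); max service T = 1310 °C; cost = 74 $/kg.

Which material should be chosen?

Screen on constraints: k ≥ 14.4 W/(m·K); max service T ≥ 326 °C; cost ≤ 80 $/kg. Survivors: low-carbon steel, silicon nitride.
Evaluate M for each candidate:
  silicon nitride: M = 206 kN·m/kg
  low-carbon steel: M = 37.6 kN·m/kg
Silicon nitride has the largest M.

silicon nitride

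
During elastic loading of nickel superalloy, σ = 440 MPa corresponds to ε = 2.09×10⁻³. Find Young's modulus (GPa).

E = σ/ε = 440 MPa / 2.09×10⁻³ = 210500 MPa = 211 GPa.

211 GPa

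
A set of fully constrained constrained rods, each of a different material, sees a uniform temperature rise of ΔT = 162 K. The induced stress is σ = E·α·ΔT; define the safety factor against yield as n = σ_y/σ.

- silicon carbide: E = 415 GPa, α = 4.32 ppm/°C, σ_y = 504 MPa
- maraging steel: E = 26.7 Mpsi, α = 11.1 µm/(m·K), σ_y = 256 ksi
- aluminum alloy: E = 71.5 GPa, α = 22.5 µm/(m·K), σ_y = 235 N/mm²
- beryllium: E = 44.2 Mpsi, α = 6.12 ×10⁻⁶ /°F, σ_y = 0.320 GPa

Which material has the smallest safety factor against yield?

With everything in SI (GPa, ×10⁻⁶/K, MPa):
  silicon carbide: E = 415.0, α = 4.32, σ_y = 504.0 → σ = 290 MPa, n = 1.74
  maraging steel: E = 184.1, α = 11.1, σ_y = 1765 → σ = 331 MPa, n = 5.33
  aluminum alloy: E = 71.50, α = 22.5, σ_y = 235.0 → σ = 261 MPa, n = 0.902
  beryllium: E = 304.7, α = 11.0, σ_y = 320.0 → σ = 544 MPa, n = 0.588
The minimum is beryllium at n = 0.588.

beryllium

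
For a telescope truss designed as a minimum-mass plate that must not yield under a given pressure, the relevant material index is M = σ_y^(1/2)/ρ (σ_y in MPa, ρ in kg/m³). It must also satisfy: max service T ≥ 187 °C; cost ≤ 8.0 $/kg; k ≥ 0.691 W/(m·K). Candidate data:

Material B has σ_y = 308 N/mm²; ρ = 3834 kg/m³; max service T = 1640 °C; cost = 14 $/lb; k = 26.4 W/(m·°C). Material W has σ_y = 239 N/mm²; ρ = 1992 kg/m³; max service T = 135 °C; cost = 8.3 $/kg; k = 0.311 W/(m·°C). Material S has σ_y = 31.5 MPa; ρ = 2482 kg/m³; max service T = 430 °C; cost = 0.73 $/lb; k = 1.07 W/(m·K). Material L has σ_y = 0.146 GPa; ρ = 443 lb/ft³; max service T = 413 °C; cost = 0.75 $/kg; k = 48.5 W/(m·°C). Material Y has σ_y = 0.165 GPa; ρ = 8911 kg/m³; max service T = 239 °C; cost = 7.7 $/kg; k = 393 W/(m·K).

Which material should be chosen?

material S

Screen on constraints: max service T ≥ 187 °C; cost ≤ 8.0 $/kg; k ≥ 0.691 W/(m·K). Survivors: material S, material L, material Y.
In SI units:
  material S: σ_y = 31.50 MPa, ρ = 2482 kg/m³
  material L: σ_y = 146.0 MPa, ρ = 7096 kg/m³
  material Y: σ_y = 165.0 MPa, ρ = 8911 kg/m³
  material S: M = 2.26×10⁻³
  material L: M = 1.70×10⁻³
  material Y: M = 1.44×10⁻³
Material S has the largest M.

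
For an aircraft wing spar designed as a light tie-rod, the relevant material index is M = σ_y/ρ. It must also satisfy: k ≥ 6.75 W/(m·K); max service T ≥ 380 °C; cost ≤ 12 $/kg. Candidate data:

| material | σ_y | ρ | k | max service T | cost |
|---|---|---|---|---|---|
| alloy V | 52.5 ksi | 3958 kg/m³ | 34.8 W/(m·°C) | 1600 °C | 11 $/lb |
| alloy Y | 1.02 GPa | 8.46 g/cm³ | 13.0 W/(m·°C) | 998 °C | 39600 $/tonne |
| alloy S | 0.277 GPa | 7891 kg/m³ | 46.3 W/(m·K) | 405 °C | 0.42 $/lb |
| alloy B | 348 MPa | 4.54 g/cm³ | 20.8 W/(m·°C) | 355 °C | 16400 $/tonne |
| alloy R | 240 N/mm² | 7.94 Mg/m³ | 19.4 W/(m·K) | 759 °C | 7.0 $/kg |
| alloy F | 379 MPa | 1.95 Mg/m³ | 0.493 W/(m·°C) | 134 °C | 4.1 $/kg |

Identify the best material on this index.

alloy S

Screen on constraints: k ≥ 6.75 W/(m·K); max service T ≥ 380 °C; cost ≤ 12 $/kg. Survivors: alloy S, alloy R.
Normalizing units and computing the index:
  alloy S: σ_y = 277.0 MPa, ρ = 7891 kg/m³
  alloy R: σ_y = 240.0 MPa, ρ = 7940 kg/m³
  alloy S: M = 35.1 kN·m/kg
  alloy R: M = 30.2 kN·m/kg
Highest index: alloy S.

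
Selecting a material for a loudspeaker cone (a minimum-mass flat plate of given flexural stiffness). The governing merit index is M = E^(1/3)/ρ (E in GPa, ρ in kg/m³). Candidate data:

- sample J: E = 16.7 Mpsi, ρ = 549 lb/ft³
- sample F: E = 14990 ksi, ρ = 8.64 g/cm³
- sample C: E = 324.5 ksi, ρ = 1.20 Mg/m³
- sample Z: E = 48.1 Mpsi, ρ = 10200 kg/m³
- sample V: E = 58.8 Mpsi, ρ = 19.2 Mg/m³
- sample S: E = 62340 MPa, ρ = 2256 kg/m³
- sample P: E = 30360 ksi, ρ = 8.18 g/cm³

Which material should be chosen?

In SI units:
  sample J: E = 115.1 GPa, ρ = 8794 kg/m³
  sample F: E = 103.4 GPa, ρ = 8640 kg/m³
  sample C: E = 2.237 GPa, ρ = 1200 kg/m³
  sample Z: E = 331.6 GPa, ρ = 10200 kg/m³
  sample V: E = 405.4 GPa, ρ = 19200 kg/m³
  sample S: E = 62.34 GPa, ρ = 2256 kg/m³
  sample P: E = 209.3 GPa, ρ = 8180 kg/m³
  sample S: M = 1.76×10⁻³
  sample C: M = 1.09×10⁻³
  sample P: M = 0.726×10⁻³
  sample Z: M = 0.679×10⁻³
  sample J: M = 0.553×10⁻³
  sample F: M = 0.543×10⁻³
  sample V: M = 0.385×10⁻³
Sample S ranks first.

sample S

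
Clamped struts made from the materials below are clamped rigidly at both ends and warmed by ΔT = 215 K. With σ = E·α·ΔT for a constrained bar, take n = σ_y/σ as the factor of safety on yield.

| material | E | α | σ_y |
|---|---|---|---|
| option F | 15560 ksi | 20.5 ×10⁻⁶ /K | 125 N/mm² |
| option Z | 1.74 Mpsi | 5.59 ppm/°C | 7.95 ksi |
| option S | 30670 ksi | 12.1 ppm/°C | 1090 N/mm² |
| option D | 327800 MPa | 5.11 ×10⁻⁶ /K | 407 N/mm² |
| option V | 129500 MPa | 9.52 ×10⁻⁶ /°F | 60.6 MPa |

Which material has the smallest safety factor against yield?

Per material, after unit conversion:
  option F: E = 107.3, α = 20.5, σ_y = 125.0 → σ = 473 MPa, n = 0.264
  option Z: E = 12.00, α = 5.59, σ_y = 54.81 → σ = 14.4 MPa, n = 3.80
  option S: E = 211.5, α = 12.1, σ_y = 1090 → σ = 550 MPa, n = 1.98
  option D: E = 327.8, α = 5.11, σ_y = 407.0 → σ = 360 MPa, n = 1.13
  option V: E = 129.5, α = 17.1, σ_y = 60.60 → σ = 477 MPa, n = 0.127
The minimum is option V at n = 0.127.

option V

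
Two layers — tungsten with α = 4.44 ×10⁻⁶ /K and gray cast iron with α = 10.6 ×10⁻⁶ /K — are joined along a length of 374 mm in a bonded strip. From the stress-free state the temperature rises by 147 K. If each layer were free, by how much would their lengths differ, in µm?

Δα = |4.44 − 10.6|×10⁻⁶/K = 6.16×10⁻⁶/K.
ΔL_mismatch = Δα·L·ΔT = 6.16×10⁻⁶ × 374.0 mm × 147.0 K = 339 µm.

339 µm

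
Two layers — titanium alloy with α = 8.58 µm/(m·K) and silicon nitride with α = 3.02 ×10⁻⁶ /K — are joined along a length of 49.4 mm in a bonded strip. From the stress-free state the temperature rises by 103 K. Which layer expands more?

α(titanium alloy) = 8.58×10⁻⁶/K vs α(silicon nitride) = 3.02×10⁻⁶/K.
Higher α expands more for the same ΔT: titanium alloy.

titanium alloy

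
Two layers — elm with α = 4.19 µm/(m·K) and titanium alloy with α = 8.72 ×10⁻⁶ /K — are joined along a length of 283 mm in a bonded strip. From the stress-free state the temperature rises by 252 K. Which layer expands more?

titanium alloy

α(elm) = 4.19×10⁻⁶/K vs α(titanium alloy) = 8.72×10⁻⁶/K.
Higher α expands more for the same ΔT: titanium alloy.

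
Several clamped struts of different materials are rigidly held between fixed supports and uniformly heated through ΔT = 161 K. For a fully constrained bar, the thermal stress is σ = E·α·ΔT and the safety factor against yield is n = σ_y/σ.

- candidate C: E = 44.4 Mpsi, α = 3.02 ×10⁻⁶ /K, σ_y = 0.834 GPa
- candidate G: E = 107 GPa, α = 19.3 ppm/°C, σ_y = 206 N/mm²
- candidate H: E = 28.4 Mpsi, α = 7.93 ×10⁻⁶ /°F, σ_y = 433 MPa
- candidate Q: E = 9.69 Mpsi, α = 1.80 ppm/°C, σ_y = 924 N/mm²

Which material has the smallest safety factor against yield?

candidate G

With everything in SI (GPa, ×10⁻⁶/K, MPa):
  candidate C: E = 306.1, α = 3.02, σ_y = 834.0 → σ = 149 MPa, n = 5.60
  candidate G: E = 107.0, α = 19.3, σ_y = 206.0 → σ = 332 MPa, n = 0.620
  candidate H: E = 195.8, α = 14.3, σ_y = 433.0 → σ = 450 MPa, n = 0.962
  candidate Q: E = 66.81, α = 1.80, σ_y = 924.0 → σ = 19.4 MPa, n = 47.7
Candidate G has the lowest safety factor, n = 0.620.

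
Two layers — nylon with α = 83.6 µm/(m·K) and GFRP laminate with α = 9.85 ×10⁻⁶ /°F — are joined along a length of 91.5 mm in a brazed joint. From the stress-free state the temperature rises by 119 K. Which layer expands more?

GFRP laminate: α = 9.85×10⁻⁶/°F × 9/5 = 17.7×10⁻⁶/K.
α(nylon) = 83.6×10⁻⁶/K vs α(GFRP laminate) = 17.7×10⁻⁶/K.
Higher α expands more for the same ΔT: nylon.

nylon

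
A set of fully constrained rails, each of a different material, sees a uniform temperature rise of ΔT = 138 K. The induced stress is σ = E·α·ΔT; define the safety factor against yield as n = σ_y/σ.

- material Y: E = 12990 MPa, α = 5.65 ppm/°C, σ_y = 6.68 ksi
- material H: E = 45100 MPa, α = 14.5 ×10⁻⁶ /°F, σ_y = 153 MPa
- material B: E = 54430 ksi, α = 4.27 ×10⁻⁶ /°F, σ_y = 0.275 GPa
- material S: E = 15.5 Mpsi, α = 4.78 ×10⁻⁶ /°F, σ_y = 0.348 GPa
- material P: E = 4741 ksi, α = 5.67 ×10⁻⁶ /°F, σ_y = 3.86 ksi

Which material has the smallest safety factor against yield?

material P

In consistent units (E in GPa, α in ×10⁻⁶/K, σ_y in MPa):
  material Y: E = 12.99, α = 5.65, σ_y = 46.06 → σ = 10.1 MPa, n = 4.55
  material H: E = 45.10, α = 26.1, σ_y = 153.0 → σ = 162 MPa, n = 0.942
  material B: E = 375.3, α = 7.69, σ_y = 275.0 → σ = 398 MPa, n = 0.691
  material S: E = 106.9, α = 8.60, σ_y = 348.0 → σ = 127 MPa, n = 2.74
  material P: E = 32.69, α = 10.2, σ_y = 26.61 → σ = 46.0 MPa, n = 0.578
Smallest n: material P with n = 0.578.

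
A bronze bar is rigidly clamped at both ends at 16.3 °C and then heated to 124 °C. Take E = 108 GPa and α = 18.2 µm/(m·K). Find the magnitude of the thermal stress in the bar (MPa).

ΔT = 107.7 K. Constrained thermal stress σ = E·α·ΔT = 108.0×10³ MPa × 18.2×10⁻⁶ × 107.7 = 212 MPa (compressive).

212 MPa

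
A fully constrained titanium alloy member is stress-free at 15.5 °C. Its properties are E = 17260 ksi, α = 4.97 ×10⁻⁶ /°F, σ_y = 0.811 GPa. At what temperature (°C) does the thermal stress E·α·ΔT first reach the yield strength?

E = 17260 ksi = 119.0 GPa.
α = 4.97×10⁻⁶/°F × 9/5 = 8.95×10⁻⁶/K.
σ_y = 0.811 GPa = 811.0 MPa.
E·α·ΔT = 811.0 MPa ⇒ ΔT = 811.0 / (119.0×10³ × 8.95×10⁻⁶) = 761.8 K.
T = 15.5 + 761.8 = 777.3 °C.

777 °C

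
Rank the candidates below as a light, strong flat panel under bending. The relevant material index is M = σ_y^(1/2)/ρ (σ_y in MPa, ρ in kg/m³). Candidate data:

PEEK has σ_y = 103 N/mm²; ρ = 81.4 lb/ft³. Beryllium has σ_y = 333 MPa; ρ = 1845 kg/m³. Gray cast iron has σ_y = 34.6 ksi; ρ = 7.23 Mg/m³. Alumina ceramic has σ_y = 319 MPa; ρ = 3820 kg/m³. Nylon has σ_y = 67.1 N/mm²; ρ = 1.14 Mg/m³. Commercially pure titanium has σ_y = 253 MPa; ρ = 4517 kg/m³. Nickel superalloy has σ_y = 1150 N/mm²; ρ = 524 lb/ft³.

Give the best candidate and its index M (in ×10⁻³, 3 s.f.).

In SI units:
  PEEK: σ_y = 103.0 MPa, ρ = 1304 kg/m³
  beryllium: σ_y = 333.0 MPa, ρ = 1845 kg/m³
  gray cast iron: σ_y = 238.6 MPa, ρ = 7230 kg/m³
  alumina ceramic: σ_y = 319.0 MPa, ρ = 3820 kg/m³
  nylon: σ_y = 67.10 MPa, ρ = 1140 kg/m³
  commercially pure titanium: σ_y = 253.0 MPa, ρ = 4517 kg/m³
  nickel superalloy: σ_y = 1150 MPa, ρ = 8394 kg/m³
  beryllium: M = 9.89×10⁻³
  PEEK: M = 7.78×10⁻³
  nylon: M = 7.19×10⁻³
  alumina ceramic: M = 4.68×10⁻³
  nickel superalloy: M = 4.04×10⁻³
  commercially pure titanium: M = 3.52×10⁻³
  gray cast iron: M = 2.14×10⁻³
Beryllium has the largest M.

beryllium, M = 9.89×10⁻³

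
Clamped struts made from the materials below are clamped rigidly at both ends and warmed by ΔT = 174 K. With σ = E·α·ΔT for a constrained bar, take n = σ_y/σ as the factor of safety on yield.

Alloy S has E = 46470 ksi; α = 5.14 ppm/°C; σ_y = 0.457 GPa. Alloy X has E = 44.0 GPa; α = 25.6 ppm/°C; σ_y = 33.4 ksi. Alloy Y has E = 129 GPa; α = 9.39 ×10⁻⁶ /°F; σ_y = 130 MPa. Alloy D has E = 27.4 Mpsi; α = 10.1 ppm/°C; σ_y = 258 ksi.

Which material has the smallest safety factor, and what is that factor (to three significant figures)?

alloy Y, n = 0.343

In consistent units (E in GPa, α in ×10⁻⁶/K, σ_y in MPa):
  alloy S: E = 320.4, α = 5.14, σ_y = 457.0 → σ = 287 MPa, n = 1.59
  alloy X: E = 44.00, α = 25.6, σ_y = 230.3 → σ = 196 MPa, n = 1.17
  alloy Y: E = 129.0, α = 16.9, σ_y = 130.0 → σ = 379 MPa, n = 0.343
  alloy D: E = 188.9, α = 10.1, σ_y = 1779 → σ = 332 MPa, n = 5.36
Alloy Y has the lowest safety factor, n = 0.343.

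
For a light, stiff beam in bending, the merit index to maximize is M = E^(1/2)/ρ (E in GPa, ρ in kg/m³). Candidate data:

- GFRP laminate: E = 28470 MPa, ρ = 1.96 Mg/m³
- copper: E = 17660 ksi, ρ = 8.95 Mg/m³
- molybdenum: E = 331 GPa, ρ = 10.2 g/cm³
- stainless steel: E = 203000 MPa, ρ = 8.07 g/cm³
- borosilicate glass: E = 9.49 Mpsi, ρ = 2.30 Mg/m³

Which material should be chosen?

Convert each candidate to consistent units, then evaluate M:
  GFRP laminate: E = 28.47 GPa, ρ = 1960 kg/m³
  copper: E = 121.8 GPa, ρ = 8950 kg/m³
  molybdenum: E = 331.0 GPa, ρ = 10200 kg/m³
  stainless steel: E = 203.0 GPa, ρ = 8070 kg/m³
  borosilicate glass: E = 65.43 GPa, ρ = 2300 kg/m³
  borosilicate glass: M = 3.52×10⁻³
  GFRP laminate: M = 2.72×10⁻³
  molybdenum: M = 1.78×10⁻³
  stainless steel: M = 1.77×10⁻³
  copper: M = 1.23×10⁻³
Borosilicate glass ranks first.

borosilicate glass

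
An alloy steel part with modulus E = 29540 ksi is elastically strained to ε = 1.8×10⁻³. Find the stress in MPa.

E = 29540 ksi = 203.7 GPa.
σ = E·ε = 203700 MPa × 1.8×10⁻³ = 367 MPa.

367 MPa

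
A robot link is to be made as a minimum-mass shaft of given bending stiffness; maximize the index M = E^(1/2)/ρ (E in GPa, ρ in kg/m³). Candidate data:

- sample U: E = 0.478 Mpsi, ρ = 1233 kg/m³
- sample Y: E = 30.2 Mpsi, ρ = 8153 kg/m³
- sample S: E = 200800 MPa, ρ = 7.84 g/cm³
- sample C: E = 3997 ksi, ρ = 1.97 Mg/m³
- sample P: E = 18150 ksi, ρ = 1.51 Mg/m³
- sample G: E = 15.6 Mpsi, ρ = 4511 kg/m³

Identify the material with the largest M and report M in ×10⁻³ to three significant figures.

Normalizing units and computing the index:
  sample U: E = 3.296 GPa, ρ = 1233 kg/m³
  sample Y: E = 208.2 GPa, ρ = 8153 kg/m³
  sample S: E = 200.8 GPa, ρ = 7840 kg/m³
  sample C: E = 27.56 GPa, ρ = 1970 kg/m³
  sample P: E = 125.1 GPa, ρ = 1510 kg/m³
  sample G: E = 107.6 GPa, ρ = 4511 kg/m³
  sample P: M = 7.41×10⁻³
  sample C: M = 2.66×10⁻³
  sample G: M = 2.30×10⁻³
  sample S: M = 1.81×10⁻³
  sample Y: M = 1.77×10⁻³
  sample U: M = 1.47×10⁻³
The maximum is for sample P.

sample P, M = 7.41×10⁻³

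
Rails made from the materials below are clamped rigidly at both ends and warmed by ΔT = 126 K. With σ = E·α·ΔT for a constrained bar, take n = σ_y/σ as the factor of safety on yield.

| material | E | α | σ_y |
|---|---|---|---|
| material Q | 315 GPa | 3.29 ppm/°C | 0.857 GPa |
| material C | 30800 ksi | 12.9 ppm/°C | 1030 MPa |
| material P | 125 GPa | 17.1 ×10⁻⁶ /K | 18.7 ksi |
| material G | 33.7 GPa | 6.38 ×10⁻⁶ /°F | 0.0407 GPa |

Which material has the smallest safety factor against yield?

material P

Per material, after unit conversion:
  material Q: E = 315.0, α = 3.29, σ_y = 857.0 → σ = 131 MPa, n = 6.56
  material C: E = 212.4, α = 12.9, σ_y = 1030 → σ = 345 MPa, n = 2.98
  material P: E = 125.0, α = 17.1, σ_y = 128.9 → σ = 269 MPa, n = 0.479
  material G: E = 33.70, α = 11.5, σ_y = 40.70 → σ = 48.8 MPa, n = 0.835
Smallest n: material P with n = 0.479.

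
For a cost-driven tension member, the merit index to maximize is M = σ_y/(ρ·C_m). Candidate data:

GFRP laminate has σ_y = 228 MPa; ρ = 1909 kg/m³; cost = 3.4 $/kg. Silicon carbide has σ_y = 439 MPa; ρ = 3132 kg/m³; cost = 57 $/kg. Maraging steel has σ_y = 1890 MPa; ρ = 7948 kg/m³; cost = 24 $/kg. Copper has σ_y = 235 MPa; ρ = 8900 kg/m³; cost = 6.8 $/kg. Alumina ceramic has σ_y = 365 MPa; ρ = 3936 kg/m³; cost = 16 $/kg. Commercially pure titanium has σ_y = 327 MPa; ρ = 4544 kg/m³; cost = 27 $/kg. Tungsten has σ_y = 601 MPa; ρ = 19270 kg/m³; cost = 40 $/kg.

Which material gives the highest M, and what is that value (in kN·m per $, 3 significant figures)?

Computing M directly (units already consistent):
  GFRP laminate: M = 35.1 kN·m per $
  maraging steel: M = 9.91 kN·m per $
  alumina ceramic: M = 5.80 kN·m per $
  copper: M = 3.88 kN·m per $
  commercially pure titanium: M = 2.67 kN·m per $
  silicon carbide: M = 2.46 kN·m per $
  tungsten: M = 0.780 kN·m per $
Highest index: GFRP laminate.

GFRP laminate, M = 35.1 kN·m per $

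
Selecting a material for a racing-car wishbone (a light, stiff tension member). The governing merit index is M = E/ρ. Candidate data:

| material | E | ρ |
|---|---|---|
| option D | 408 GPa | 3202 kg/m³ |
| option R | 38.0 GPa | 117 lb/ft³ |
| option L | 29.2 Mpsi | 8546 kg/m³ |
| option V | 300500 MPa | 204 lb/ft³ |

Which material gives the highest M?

After converting to SI:
  option D: E = 408.0 GPa, ρ = 3202 kg/m³
  option R: E = 38.00 GPa, ρ = 1874 kg/m³
  option L: E = 201.3 GPa, ρ = 8546 kg/m³
  option V: E = 300.5 GPa, ρ = 3268 kg/m³
  option D: M = 127 MN·m/kg
  option V: M = 92.0 MN·m/kg
  option L: M = 23.6 MN·m/kg
  option R: M = 20.3 MN·m/kg
Option D has the largest M.

option D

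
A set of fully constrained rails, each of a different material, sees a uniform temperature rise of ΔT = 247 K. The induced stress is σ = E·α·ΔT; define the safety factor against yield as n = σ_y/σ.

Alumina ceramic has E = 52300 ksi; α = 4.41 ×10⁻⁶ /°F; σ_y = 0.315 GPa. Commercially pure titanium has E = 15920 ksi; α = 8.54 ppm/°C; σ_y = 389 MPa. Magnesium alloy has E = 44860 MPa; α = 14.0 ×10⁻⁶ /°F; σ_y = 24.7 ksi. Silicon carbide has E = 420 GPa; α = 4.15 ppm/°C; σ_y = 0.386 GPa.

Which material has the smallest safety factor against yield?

Per material, after unit conversion:
  alumina ceramic: E = 360.6, α = 7.94, σ_y = 315.0 → σ = 707 MPa, n = 0.446
  commercially pure titanium: E = 109.8, α = 8.54, σ_y = 389.0 → σ = 232 MPa, n = 1.68
  magnesium alloy: E = 44.86, α = 25.2, σ_y = 170.3 → σ = 279 MPa, n = 0.610
  silicon carbide: E = 420.0, α = 4.15, σ_y = 386.0 → σ = 431 MPa, n = 0.897
Smallest n: alumina ceramic with n = 0.446.

alumina ceramic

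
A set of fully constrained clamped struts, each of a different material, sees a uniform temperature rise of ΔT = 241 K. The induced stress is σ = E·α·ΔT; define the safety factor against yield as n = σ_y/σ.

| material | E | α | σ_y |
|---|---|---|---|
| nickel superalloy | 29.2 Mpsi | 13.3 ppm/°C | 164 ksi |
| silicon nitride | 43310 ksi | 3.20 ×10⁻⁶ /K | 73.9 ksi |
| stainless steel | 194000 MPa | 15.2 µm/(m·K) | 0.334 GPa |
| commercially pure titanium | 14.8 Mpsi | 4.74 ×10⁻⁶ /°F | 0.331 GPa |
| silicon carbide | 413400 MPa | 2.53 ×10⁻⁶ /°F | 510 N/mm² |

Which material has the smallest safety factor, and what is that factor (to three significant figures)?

stainless steel, n = 0.470

With everything in SI (GPa, ×10⁻⁶/K, MPa):
  nickel superalloy: E = 201.3, α = 13.3, σ_y = 1131 → σ = 645 MPa, n = 1.75
  silicon nitride: E = 298.6, α = 3.20, σ_y = 509.5 → σ = 230 MPa, n = 2.21
  stainless steel: E = 194.0, α = 15.2, σ_y = 334.0 → σ = 711 MPa, n = 0.470
  commercially pure titanium: E = 102.0, α = 8.53, σ_y = 331.0 → σ = 210 MPa, n = 1.58
  silicon carbide: E = 413.4, α = 4.55, σ_y = 510.0 → σ = 454 MPa, n = 1.12
Smallest n: stainless steel with n = 0.470.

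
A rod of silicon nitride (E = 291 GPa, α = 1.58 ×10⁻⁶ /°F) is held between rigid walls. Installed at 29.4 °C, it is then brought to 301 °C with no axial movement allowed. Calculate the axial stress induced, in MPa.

225 MPa

α = 1.58×10⁻⁶/°F × 9/5 = 2.84×10⁻⁶/K.
ΔT = 271.6 K. Constrained thermal stress σ = E·α·ΔT = 291.0×10³ MPa × 2.84×10⁻⁶ × 271.6 = 225 MPa (compressive).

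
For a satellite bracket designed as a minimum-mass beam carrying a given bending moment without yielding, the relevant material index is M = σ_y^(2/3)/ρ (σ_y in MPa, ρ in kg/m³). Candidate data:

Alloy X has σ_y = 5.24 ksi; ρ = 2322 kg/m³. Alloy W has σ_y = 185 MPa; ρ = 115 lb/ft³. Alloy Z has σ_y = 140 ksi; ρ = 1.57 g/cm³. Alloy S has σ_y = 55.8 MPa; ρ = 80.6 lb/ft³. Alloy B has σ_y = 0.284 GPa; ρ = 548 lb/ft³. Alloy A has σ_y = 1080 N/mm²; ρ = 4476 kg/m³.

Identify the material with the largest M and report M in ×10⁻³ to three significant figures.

alloy Z, M = 62.2×10⁻³

Convert each candidate to consistent units, then evaluate M:
  alloy X: σ_y = 36.13 MPa, ρ = 2322 kg/m³
  alloy W: σ_y = 185.0 MPa, ρ = 1842 kg/m³
  alloy Z: σ_y = 965.3 MPa, ρ = 1570 kg/m³
  alloy S: σ_y = 55.80 MPa, ρ = 1291 kg/m³
  alloy B: σ_y = 284.0 MPa, ρ = 8778 kg/m³
  alloy A: σ_y = 1080 MPa, ρ = 4476 kg/m³
  alloy Z: M = 62.2×10⁻³
  alloy A: M = 23.5×10⁻³
  alloy W: M = 17.6×10⁻³
  alloy S: M = 11.3×10⁻³
  alloy B: M = 4.92×10⁻³
  alloy X: M = 4.71×10⁻³
Alloy Z ranks first.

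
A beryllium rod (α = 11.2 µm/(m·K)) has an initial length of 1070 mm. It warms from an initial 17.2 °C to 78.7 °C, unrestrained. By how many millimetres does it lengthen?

ΔT = 78.7 − 17.2 = 61.50 K.
ΔL = α·L₀·ΔT = 11.2×10⁻⁶ × 1070 mm × 61.50 K = 0.737 mm.

0.737 mm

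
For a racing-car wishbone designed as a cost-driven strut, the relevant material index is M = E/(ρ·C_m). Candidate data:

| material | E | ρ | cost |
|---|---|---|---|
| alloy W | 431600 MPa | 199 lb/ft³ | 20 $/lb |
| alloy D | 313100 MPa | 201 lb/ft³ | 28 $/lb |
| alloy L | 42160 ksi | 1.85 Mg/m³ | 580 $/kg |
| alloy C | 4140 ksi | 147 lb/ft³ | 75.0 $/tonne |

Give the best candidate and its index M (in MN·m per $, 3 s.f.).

alloy C, M = 162 MN·m per $

Putting every candidate on a common basis:
  alloy W: E = 431.6 GPa, ρ = 3188 kg/m³, cost = 44.09 $/kg
  alloy D: E = 313.1 GPa, ρ = 3220 kg/m³, cost = 61.73 $/kg
  alloy L: E = 290.7 GPa, ρ = 1850 kg/m³, cost = 580.0 $/kg
  alloy C: E = 28.54 GPa, ρ = 2355 kg/m³, cost = 0.07500 $/kg
  alloy C: M = 162 MN·m per $
  alloy W: M = 3.07 MN·m per $
  alloy D: M = 1.58 MN·m per $
  alloy L: M = 0.271 MN·m per $
Highest index: alloy C.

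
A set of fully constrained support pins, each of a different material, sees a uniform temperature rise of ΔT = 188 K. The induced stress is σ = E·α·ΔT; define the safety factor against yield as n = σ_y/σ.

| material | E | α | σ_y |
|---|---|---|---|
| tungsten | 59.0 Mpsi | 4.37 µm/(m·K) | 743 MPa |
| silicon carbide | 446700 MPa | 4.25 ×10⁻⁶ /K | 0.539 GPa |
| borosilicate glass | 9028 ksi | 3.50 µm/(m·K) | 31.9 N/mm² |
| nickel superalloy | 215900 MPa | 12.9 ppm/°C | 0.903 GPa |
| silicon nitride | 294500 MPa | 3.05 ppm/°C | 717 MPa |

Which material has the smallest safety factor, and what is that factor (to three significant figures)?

Converting E to GPa, α to ×10⁻⁶/K, σ_y to MPa, then σ and n for each:
  tungsten: E = 406.8, α = 4.37, σ_y = 743.0 → σ = 334 MPa, n = 2.22
  silicon carbide: E = 446.7, α = 4.25, σ_y = 539.0 → σ = 357 MPa, n = 1.51
  borosilicate glass: E = 62.25, α = 3.50, σ_y = 31.90 → σ = 41.0 MPa, n = 0.779
  nickel superalloy: E = 215.9, α = 12.9, σ_y = 903.0 → σ = 524 MPa, n = 1.72
  silicon nitride: E = 294.5, α = 3.05, σ_y = 717.0 → σ = 169 MPa, n = 4.25
Borosilicate glass has the lowest safety factor, n = 0.779.

borosilicate glass, n = 0.779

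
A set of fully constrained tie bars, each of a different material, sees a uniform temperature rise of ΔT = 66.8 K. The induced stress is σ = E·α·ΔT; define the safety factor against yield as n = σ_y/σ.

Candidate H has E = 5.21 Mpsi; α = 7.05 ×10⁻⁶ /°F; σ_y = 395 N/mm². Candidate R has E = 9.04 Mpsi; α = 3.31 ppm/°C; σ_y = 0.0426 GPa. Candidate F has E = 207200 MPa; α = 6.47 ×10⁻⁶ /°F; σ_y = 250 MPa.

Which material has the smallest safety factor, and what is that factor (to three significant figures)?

candidate F, n = 1.55

Converting E to GPa, α to ×10⁻⁶/K, σ_y to MPa, then σ and n for each:
  candidate H: E = 35.92, α = 12.7, σ_y = 395.0 → σ = 30.5 MPa, n = 13.0
  candidate R: E = 62.33, α = 3.31, σ_y = 42.60 → σ = 13.8 MPa, n = 3.09
  candidate F: E = 207.2, α = 11.6, σ_y = 250.0 → σ = 161 MPa, n = 1.55
Candidate F has the lowest safety factor, n = 1.55.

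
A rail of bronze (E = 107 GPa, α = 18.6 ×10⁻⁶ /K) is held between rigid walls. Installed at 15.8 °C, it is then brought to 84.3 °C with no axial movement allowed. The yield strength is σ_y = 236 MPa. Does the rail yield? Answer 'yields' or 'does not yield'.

does not yield

ΔT = 68.50 K. Constrained thermal stress σ = E·α·ΔT = 107.0×10³ MPa × 18.6×10⁻⁶ × 68.50 = 136 MPa (compressive).
Compare to σ_y = 236 MPa: σ < σ_y, so it does not yield.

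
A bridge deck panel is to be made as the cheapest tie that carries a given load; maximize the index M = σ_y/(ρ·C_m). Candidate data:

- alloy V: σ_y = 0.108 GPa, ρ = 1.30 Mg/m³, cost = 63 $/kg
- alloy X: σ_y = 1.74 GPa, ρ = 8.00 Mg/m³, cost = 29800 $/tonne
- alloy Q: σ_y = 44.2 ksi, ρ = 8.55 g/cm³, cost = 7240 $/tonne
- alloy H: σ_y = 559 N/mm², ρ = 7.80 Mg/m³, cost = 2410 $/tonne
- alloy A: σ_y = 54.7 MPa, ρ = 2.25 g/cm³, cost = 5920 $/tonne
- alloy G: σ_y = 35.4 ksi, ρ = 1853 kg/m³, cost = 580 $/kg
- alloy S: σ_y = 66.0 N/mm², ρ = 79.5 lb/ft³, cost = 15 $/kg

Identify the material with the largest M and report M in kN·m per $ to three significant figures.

alloy H, M = 29.7 kN·m per $

Convert each candidate to consistent units, then evaluate M:
  alloy V: σ_y = 108.0 MPa, ρ = 1300 kg/m³, cost = 63.00 $/kg
  alloy X: σ_y = 1740 MPa, ρ = 8000 kg/m³, cost = 29.80 $/kg
  alloy Q: σ_y = 304.7 MPa, ρ = 8550 kg/m³, cost = 7.240 $/kg
  alloy H: σ_y = 559.0 MPa, ρ = 7800 kg/m³, cost = 2.410 $/kg
  alloy A: σ_y = 54.70 MPa, ρ = 2250 kg/m³, cost = 5.920 $/kg
  alloy G: σ_y = 244.1 MPa, ρ = 1853 kg/m³, cost = 580.0 $/kg
  alloy S: σ_y = 66.00 MPa, ρ = 1273 kg/m³, cost = 15.00 $/kg
  alloy H: M = 29.7 kN·m per $
  alloy X: M = 7.30 kN·m per $
  alloy Q: M = 4.92 kN·m per $
  alloy A: M = 4.11 kN·m per $
  alloy S: M = 3.46 kN·m per $
  alloy V: M = 1.32 kN·m per $
  alloy G: M = 0.227 kN·m per $
Highest index: alloy H.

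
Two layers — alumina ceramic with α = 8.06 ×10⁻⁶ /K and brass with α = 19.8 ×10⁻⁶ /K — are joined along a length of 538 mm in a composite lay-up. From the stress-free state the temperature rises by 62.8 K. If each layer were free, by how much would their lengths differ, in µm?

Δα = |8.06 − 19.8|×10⁻⁶/K = 11.7×10⁻⁶/K.
ΔL_mismatch = Δα·L·ΔT = 11.7×10⁻⁶ × 538.0 mm × 62.8 K = 397 µm.

397 µm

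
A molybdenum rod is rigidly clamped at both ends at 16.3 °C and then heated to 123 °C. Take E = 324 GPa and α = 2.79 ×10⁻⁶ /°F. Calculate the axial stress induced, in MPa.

174 MPa

α = 2.79×10⁻⁶/°F × 9/5 = 5.02×10⁻⁶/K.
ΔT = 106.7 K. Constrained thermal stress σ = E·α·ΔT = 324.0×10³ MPa × 5.02×10⁻⁶ × 106.7 = 174 MPa (compressive).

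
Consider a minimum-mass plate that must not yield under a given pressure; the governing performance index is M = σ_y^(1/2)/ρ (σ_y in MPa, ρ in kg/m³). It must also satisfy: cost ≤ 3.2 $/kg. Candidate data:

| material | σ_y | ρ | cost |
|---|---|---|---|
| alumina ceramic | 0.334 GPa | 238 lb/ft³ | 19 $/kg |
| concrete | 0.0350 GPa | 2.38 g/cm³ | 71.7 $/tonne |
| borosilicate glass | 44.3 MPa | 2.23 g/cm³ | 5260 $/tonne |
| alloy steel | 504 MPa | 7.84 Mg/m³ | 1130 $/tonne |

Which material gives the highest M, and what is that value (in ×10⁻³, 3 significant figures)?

Screen on constraints: cost ≤ 3.2 $/kg. Survivors: concrete, alloy steel.
In SI units:
  concrete: σ_y = 35.00 MPa, ρ = 2380 kg/m³
  alloy steel: σ_y = 504.0 MPa, ρ = 7840 kg/m³
  alloy steel: M = 2.86×10⁻³
  concrete: M = 2.49×10⁻³
Alloy steel has the largest M.

alloy steel, M = 2.86×10⁻³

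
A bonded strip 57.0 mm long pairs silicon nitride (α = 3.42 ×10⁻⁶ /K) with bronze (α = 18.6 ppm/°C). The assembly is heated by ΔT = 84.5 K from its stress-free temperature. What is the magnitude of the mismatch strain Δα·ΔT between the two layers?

Δα = |3.42 − 18.6|×10⁻⁶/K = 15.2×10⁻⁶/K.
Mismatch strain = Δα·ΔT = 15.2×10⁻⁶ × 84.5 = 1.28×10⁻³.

1.28×10⁻³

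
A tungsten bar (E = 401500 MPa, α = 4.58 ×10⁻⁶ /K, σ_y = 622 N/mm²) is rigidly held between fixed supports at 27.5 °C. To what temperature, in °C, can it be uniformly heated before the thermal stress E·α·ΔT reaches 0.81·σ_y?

E = 401500 MPa = 401.5 GPa.
σ_y = 622 N/mm² = 622.0 MPa.
E·α·ΔT = 503.8 MPa ⇒ ΔT = 503.8 / (401.5×10³ × 4.58×10⁻⁶) = 274.0 K.
T = 27.5 + 274.0 = 301.5 °C.

301 °C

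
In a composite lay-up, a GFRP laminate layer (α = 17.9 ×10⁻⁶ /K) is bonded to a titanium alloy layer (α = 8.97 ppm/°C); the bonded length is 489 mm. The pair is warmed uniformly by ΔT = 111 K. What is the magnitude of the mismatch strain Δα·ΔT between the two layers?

Δα = |17.9 − 8.97|×10⁻⁶/K = 8.93×10⁻⁶/K.
Mismatch strain = Δα·ΔT = 8.93×10⁻⁶ × 111.0 = 9.91×10⁻⁴.

9.91×10⁻⁴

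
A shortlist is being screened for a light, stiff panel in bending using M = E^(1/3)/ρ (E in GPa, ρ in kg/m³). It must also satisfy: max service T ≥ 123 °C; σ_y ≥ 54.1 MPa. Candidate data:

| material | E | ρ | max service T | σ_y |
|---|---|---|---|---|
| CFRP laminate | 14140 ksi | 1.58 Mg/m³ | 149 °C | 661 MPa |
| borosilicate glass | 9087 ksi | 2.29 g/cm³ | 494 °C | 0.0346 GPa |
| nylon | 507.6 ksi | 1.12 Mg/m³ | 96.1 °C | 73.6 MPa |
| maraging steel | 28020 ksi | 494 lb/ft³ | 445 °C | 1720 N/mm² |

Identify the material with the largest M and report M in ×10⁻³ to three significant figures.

CFRP laminate, M = 2.91×10⁻³

Screen on constraints: max service T ≥ 123 °C; σ_y ≥ 54.1 MPa. Survivors: CFRP laminate, maraging steel.
Convert each candidate to consistent units, then evaluate M:
  CFRP laminate: E = 97.49 GPa, ρ = 1580 kg/m³
  maraging steel: E = 193.2 GPa, ρ = 7913 kg/m³
  CFRP laminate: M = 2.91×10⁻³
  maraging steel: M = 0.731×10⁻³
CFRP laminate ranks first.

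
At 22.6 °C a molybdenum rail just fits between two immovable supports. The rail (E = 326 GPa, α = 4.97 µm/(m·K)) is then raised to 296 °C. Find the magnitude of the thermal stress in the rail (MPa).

443 MPa

ΔT = 273.4 K. Constrained thermal stress σ = E·α·ΔT = 326.0×10³ MPa × 4.97×10⁻⁶ × 273.4 = 443 MPa (compressive).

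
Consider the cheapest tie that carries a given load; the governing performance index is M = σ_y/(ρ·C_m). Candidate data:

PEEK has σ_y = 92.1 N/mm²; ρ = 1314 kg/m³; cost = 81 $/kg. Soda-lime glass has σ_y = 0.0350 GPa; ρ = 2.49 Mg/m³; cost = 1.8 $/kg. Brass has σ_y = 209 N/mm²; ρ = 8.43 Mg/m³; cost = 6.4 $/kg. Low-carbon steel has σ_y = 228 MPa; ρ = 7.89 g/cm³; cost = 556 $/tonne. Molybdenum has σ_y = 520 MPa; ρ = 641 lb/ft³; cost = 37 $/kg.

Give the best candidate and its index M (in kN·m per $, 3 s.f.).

After converting to SI:
  PEEK: σ_y = 92.10 MPa, ρ = 1314 kg/m³, cost = 81.00 $/kg
  soda-lime glass: σ_y = 35.00 MPa, ρ = 2490 kg/m³, cost = 1.800 $/kg
  brass: σ_y = 209.0 MPa, ρ = 8430 kg/m³, cost = 6.400 $/kg
  low-carbon steel: σ_y = 228.0 MPa, ρ = 7890 kg/m³, cost = 0.5560 $/kg
  molybdenum: σ_y = 520.0 MPa, ρ = 10270 kg/m³, cost = 37.00 $/kg
  low-carbon steel: M = 52.0 kN·m per $
  soda-lime glass: M = 7.81 kN·m per $
  brass: M = 3.87 kN·m per $
  molybdenum: M = 1.37 kN·m per $
  PEEK: M = 0.865 kN·m per $
The maximum is for low-carbon steel.

low-carbon steel, M = 52.0 kN·m per $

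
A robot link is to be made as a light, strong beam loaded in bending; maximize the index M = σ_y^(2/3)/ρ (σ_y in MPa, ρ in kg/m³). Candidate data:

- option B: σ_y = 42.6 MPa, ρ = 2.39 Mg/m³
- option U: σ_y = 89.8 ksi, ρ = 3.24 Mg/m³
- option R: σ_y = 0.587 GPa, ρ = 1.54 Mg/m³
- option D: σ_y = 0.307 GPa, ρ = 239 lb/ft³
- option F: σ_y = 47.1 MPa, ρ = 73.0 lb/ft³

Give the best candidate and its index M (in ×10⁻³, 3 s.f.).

Putting every candidate on a common basis:
  option B: σ_y = 42.60 MPa, ρ = 2390 kg/m³
  option U: σ_y = 619.1 MPa, ρ = 3240 kg/m³
  option R: σ_y = 587.0 MPa, ρ = 1540 kg/m³
  option D: σ_y = 307.0 MPa, ρ = 3828 kg/m³
  option F: σ_y = 47.10 MPa, ρ = 1169 kg/m³
  option R: M = 45.5×10⁻³
  option U: M = 22.4×10⁻³
  option D: M = 11.9×10⁻³
  option F: M = 11.2×10⁻³
  option B: M = 5.10×10⁻³
Option R has the largest M.

option R, M = 45.5×10⁻³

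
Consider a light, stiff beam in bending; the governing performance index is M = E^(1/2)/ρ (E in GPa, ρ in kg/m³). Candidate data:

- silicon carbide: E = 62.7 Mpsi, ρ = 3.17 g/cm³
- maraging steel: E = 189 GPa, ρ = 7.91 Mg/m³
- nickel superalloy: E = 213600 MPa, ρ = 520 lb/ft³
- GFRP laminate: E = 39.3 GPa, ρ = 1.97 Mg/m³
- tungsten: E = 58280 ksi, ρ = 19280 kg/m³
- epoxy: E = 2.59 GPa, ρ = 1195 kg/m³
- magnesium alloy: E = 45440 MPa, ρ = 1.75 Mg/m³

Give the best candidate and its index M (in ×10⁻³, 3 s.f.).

Normalizing units and computing the index:
  silicon carbide: E = 432.3 GPa, ρ = 3170 kg/m³
  maraging steel: E = 189.0 GPa, ρ = 7910 kg/m³
  nickel superalloy: E = 213.6 GPa, ρ = 8330 kg/m³
  GFRP laminate: E = 39.30 GPa, ρ = 1970 kg/m³
  tungsten: E = 401.8 GPa, ρ = 19280 kg/m³
  epoxy: E = 2.590 GPa, ρ = 1195 kg/m³
  magnesium alloy: E = 45.44 GPa, ρ = 1750 kg/m³
  silicon carbide: M = 6.56×10⁻³
  magnesium alloy: M = 3.85×10⁻³
  GFRP laminate: M = 3.18×10⁻³
  nickel superalloy: M = 1.75×10⁻³
  maraging steel: M = 1.74×10⁻³
  epoxy: M = 1.35×10⁻³
  tungsten: M = 1.04×10⁻³
Highest index: silicon carbide.

silicon carbide, M = 6.56×10⁻³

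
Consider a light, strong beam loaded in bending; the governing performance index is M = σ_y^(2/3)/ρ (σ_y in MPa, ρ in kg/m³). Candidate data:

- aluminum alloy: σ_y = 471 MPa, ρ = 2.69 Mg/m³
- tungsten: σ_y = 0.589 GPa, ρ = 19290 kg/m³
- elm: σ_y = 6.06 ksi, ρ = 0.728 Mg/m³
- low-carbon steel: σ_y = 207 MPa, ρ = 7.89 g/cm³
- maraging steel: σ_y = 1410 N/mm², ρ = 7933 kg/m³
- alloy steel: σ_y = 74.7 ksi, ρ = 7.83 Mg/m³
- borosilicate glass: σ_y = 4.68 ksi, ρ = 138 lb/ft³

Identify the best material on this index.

aluminum alloy

Convert each candidate to consistent units, then evaluate M:
  aluminum alloy: σ_y = 471.0 MPa, ρ = 2690 kg/m³
  tungsten: σ_y = 589.0 MPa, ρ = 19290 kg/m³
  elm: σ_y = 41.78 MPa, ρ = 728.0 kg/m³
  low-carbon steel: σ_y = 207.0 MPa, ρ = 7890 kg/m³
  maraging steel: σ_y = 1410 MPa, ρ = 7933 kg/m³
  alloy steel: σ_y = 515.0 MPa, ρ = 7830 kg/m³
  borosilicate glass: σ_y = 32.27 MPa, ρ = 2211 kg/m³
  aluminum alloy: M = 22.5×10⁻³
  elm: M = 16.5×10⁻³
  maraging steel: M = 15.9×10⁻³
  alloy steel: M = 8.21×10⁻³
  borosilicate glass: M = 4.59×10⁻³
  low-carbon steel: M = 4.44×10⁻³
  tungsten: M = 3.64×10⁻³
Aluminum alloy has the largest M.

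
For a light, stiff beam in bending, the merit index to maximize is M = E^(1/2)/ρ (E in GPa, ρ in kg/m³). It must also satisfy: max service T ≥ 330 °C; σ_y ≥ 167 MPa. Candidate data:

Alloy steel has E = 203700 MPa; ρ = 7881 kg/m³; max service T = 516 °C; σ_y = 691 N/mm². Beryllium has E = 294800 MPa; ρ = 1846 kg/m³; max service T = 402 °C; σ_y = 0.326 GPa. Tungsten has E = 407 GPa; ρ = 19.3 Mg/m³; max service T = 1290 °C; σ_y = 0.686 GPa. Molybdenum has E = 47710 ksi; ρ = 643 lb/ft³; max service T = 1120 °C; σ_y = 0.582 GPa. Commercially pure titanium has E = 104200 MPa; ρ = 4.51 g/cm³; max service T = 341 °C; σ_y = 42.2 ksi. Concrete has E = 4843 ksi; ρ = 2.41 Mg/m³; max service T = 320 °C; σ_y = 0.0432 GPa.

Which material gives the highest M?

Screen on constraints: max service T ≥ 330 °C; σ_y ≥ 167 MPa. Survivors: alloy steel, beryllium, tungsten, molybdenum, commercially pure titanium.
Convert each candidate to consistent units, then evaluate M:
  alloy steel: E = 203.7 GPa, ρ = 7881 kg/m³
  beryllium: E = 294.8 GPa, ρ = 1846 kg/m³
  tungsten: E = 407.0 GPa, ρ = 19300 kg/m³
  molybdenum: E = 328.9 GPa, ρ = 10300 kg/m³
  commercially pure titanium: E = 104.2 GPa, ρ = 4510 kg/m³
  beryllium: M = 9.30×10⁻³
  commercially pure titanium: M = 2.26×10⁻³
  alloy steel: M = 1.81×10⁻³
  molybdenum: M = 1.76×10⁻³
  tungsten: M = 1.05×10⁻³
The maximum is for beryllium.

beryllium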